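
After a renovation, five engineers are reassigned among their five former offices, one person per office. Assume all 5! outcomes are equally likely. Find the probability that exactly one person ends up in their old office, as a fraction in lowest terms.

Favorable outcomes: C(5,1)·!4 = 5·9 = 45.
Total outcomes: 5! = 120.
Probability = 45/120 = 3/8.

3/8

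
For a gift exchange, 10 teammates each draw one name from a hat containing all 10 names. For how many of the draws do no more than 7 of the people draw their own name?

3628754

# with exactly i fixed is C(10,i)·!(10-i); sum over i=0..7:
  i=0: C(10,0)·!10 = 1·1334961 = 1334961
  i=1: C(10,1)·!9 = 10·133496 = 1334960
  i=2: C(10,2)·!8 = 45·14833 = 667485
  i=3: C(10,3)·!7 = 120·1854 = 222480
  i=4: C(10,4)·!6 = 210·265 = 55650
  i=5: C(10,5)·!5 = 252·44 = 11088
  i=6: C(10,6)·!4 = 210·9 = 1890
  i=7: C(10,7)·!3 = 120·2 = 240
Total = 3628754.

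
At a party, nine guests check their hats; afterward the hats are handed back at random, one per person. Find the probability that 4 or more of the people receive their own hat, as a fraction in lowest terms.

Favorable outcomes: Σ_{i≥4} C(9,i)·!(9-i) = 126·44 + 126·9 + 84·2 + 36·1 + 9·0 + 1·1 = 6883.
Total outcomes: 9! = 362880.
Probability = 6883/362880 = 6883/362880.

6883/362880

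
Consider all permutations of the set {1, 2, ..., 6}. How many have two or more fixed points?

191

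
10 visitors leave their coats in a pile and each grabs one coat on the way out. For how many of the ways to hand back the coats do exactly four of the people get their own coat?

55650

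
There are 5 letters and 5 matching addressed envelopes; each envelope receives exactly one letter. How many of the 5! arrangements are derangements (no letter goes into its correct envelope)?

44

By inclusion-exclusion, !5 = Σ (-1)^k · 5!/k! for k=0..5
= 5! - 5!/1! + 5!/2! - 5!/3! + 5!/4! - 5!/5!
= 120 - 120 + 60 - 20 + 5 - 1
= 44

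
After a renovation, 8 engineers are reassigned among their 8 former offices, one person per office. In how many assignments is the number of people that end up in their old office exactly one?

Pick the single fixed position: C(8,1) = 8 ways.
The other 7 form a derangement: !7 = 1854.
Total: 8 × 1854 = 14832.

14832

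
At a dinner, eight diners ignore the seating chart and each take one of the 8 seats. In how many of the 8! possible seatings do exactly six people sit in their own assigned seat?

28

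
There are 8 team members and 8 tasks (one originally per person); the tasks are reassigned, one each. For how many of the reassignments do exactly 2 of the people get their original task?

Pick the 2 fixed positions: C(8,2) = 28 ways.
The other 6 form a derangement: !6 = 265.
Total: 28 × 265 = 7420.

7420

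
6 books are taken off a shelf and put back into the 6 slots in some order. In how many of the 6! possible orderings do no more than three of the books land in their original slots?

704

Sum C(6,i)·!(6-i) for i = 0..3:
  i=0: C(6,0)·!6 = 1·265 = 265
  i=1: C(6,1)·!5 = 6·44 = 264
  i=2: C(6,2)·!4 = 15·9 = 135
  i=3: C(6,3)·!3 = 20·2 = 40
Total = 704.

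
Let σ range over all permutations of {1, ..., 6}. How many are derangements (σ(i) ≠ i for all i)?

265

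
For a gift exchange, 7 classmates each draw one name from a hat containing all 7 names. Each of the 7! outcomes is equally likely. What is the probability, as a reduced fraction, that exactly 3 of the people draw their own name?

1/16

Favorable outcomes: C(7,3)·!4 = 35·9 = 315.
Total outcomes: 7! = 5040.
Probability = 315/5040 = 1/16.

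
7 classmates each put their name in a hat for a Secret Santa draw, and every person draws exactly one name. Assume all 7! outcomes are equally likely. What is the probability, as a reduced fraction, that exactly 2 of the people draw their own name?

11/60

Favorable outcomes: C(7,2)·!5 = 21·44 = 924.
Total outcomes: 7! = 5040.
Probability = 924/5040 = 11/60.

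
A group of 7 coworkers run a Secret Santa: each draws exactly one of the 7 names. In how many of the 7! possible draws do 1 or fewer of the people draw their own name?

Sum C(7,i)·!(7-i) for i = 0..1:
  i=0: C(7,0)·!7 = 1·1854 = 1854
  i=1: C(7,1)·!6 = 7·265 = 1855
Total = 3709.

3709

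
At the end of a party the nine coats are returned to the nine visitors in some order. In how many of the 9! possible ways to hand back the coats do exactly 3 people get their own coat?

22260

Choose which 3 of the 9 are fixed: C(9,3) = 84.
The other 6 form a derangement: !6 = 265.
Total: 84 × 265 = 22260.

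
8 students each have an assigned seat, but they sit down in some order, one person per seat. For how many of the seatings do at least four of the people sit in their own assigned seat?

771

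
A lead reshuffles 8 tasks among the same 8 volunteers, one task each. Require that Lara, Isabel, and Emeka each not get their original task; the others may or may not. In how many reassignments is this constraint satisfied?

Let A_j be the event that the j-th constrained one is fixed. By inclusion-exclusion over the 3 events:
Σ_{j=0}^{3} (-1)^j C(3,j)(8-j)!
= C(3,0)·8! - C(3,1)·7! + C(3,2)·6! - C(3,3)·5!
= 40320 - 15120 + 2160 - 120
= 27240

27240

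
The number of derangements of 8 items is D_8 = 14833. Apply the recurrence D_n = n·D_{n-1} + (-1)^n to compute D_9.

133496

D_9 = 9·14833 - 1 = 133496.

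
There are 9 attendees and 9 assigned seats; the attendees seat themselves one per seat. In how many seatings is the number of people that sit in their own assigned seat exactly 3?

Pick the 3 fixed positions: C(9,3) = 84 ways.
The other 6 form a derangement: !6 = 265.
Total: 84 × 265 = 22260.

22260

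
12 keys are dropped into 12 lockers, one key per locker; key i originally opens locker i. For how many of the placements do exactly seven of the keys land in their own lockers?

Choose which 7 of the 12 are fixed: C(12,7) = 792.
The other 5 form a derangement: !5 = 44.
Total: 792 × 44 = 34848.

34848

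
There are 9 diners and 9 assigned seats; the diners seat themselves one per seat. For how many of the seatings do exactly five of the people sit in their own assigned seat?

Pick the 5 fixed positions: C(9,5) = 126 ways.
The remaining 4 must be deranged: !4 = 9.
Total: 126 × 9 = 1134.

1134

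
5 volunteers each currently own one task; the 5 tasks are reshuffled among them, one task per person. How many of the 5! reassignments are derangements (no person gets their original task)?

44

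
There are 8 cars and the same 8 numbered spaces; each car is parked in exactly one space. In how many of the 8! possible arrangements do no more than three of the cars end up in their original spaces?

39549

Sum C(8,i)·!(8-i) for i = 0..3:
  i=0: C(8,0)·!8 = 1·14833 = 14833
  i=1: C(8,1)·!7 = 8·1854 = 14832
  i=2: C(8,2)·!6 = 28·265 = 7420
  i=3: C(8,3)·!5 = 56·44 = 2464
Total = 39549.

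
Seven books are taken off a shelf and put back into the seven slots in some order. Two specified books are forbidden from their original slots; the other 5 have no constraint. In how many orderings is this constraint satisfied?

3720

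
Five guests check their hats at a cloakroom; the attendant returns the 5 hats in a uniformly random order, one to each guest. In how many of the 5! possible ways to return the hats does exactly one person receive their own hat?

45

Pick the single fixed position: C(5,1) = 5 ways.
The remaining 4 must be deranged: !4 = 9.
Total: 5 × 9 = 45.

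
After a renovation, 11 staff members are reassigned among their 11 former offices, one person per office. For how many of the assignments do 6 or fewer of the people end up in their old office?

39913444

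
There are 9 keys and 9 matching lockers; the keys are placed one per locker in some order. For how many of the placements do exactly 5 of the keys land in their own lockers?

1134

Choose which 5 of the 9 are fixed: C(9,5) = 126.
The other 4 form a derangement: !4 = 9.
Total: 126 × 9 = 1134.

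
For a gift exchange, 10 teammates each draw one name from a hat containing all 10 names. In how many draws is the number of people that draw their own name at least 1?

# with exactly i fixed is C(10,i)·!(10-i); sum over i=1..10:
  i=1: C(10,1)·!9 = 10·133496 = 1334960
  i=2: C(10,2)·!8 = 45·14833 = 667485
  i=3: C(10,3)·!7 = 120·1854 = 222480
  i=4: C(10,4)·!6 = 210·265 = 55650
  i=5: C(10,5)·!5 = 252·44 = 11088
  i=6: C(10,6)·!4 = 210·9 = 1890
  i=7: C(10,7)·!3 = 120·2 = 240
  i=8: C(10,8)·!2 = 45·1 = 45
  i=9: C(10,9)·!1 = 10·0 = 0
  i=10: C(10,10)·!0 = 1·1 = 1
Total = 2293839.

2293839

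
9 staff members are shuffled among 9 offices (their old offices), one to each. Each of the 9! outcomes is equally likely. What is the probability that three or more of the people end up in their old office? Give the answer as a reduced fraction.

29143/362880

Favorable outcomes: Σ_{i≥3} C(9,i)·!(9-i) = 84·265 + 126·44 + 126·9 + 84·2 + 36·1 + 9·0 + 1·1 = 29143.
Total outcomes: 9! = 362880.
Probability = 29143/362880 = 29143/362880.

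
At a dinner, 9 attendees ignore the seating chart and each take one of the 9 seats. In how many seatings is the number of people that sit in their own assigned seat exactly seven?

Pick the 7 fixed positions: C(9,7) = 36 ways.
The remaining 2 must be deranged: !2 = 1.
Total: 36 × 1 = 36.

36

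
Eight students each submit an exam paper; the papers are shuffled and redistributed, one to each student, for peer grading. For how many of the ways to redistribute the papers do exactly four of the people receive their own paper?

Pick the 4 fixed positions: C(8,4) = 70 ways.
The remaining 4 must be deranged: !4 = 9.
Total: 70 × 9 = 630.

630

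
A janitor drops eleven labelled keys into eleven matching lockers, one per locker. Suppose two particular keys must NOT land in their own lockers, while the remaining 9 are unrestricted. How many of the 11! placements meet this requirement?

33022080

Let A_j be the event that the j-th constrained one is fixed. By inclusion-exclusion over the 2 events:
Σ_{j=0}^{2} (-1)^j C(2,j)(11-j)!
= C(2,0)·11! - C(2,1)·10! + C(2,2)·9!
= 39916800 - 7257600 + 362880
= 33022080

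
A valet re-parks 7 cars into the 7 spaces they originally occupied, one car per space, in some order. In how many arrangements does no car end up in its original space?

By inclusion-exclusion, !7 = Σ (-1)^k · 7!/k! for k=0..7
= 7! - 7!/1! + 7!/2! - 7!/3! + 7!/4! - 7!/5! + 7!/6! - 7!/7!
= 5040 - 5040 + 2520 - 840 + 210 - 42 + 7 - 1
= 1854

1854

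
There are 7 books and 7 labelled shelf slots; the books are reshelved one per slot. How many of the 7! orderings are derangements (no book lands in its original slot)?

!7 is the nearest integer to 7!/e.
7! = 5040, and 5040/e ≈ 1854.11, so !7 = 1854.

1854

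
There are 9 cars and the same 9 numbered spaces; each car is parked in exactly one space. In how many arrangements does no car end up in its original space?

The number of derangements of 9 is !9 = Σ_{k=0}^{9} (-1)^k·9!/k!
= 9! - 9!/1! + 9!/2! - 9!/3! + 9!/4! - 9!/5! + 9!/6! - 9!/7! + 9!/8! - 9!/9!
= 362880 - 362880 + 181440 - 60480 + 15120 - 3024 + 504 - 72 + 9 - 1
= 133496

133496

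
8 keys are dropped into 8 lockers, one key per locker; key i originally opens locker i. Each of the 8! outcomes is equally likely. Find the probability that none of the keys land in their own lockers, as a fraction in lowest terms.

2119/5760

Favorable outcomes: !8 = 14833.
Total outcomes: 8! = 40320.
Probability = 14833/40320 = 2119/5760.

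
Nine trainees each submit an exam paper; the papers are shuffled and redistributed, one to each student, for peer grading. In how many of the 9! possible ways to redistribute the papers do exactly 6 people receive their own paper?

168

Pick the 6 fixed positions: C(9,6) = 84 ways.
The other 3 form a derangement: !3 = 2.
Total: 84 × 2 = 168.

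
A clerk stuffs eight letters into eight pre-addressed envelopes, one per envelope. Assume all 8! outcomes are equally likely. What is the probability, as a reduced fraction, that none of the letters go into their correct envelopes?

2119/5760

Favorable outcomes: !8 = 14833.
Total outcomes: 8! = 40320.
Probability = 14833/40320 = 2119/5760.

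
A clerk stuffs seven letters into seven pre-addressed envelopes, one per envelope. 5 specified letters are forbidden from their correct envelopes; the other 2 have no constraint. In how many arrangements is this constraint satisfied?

Let A_j be the event that the j-th constrained one is fixed. By inclusion-exclusion over the 5 events:
Σ_{j=0}^{5} (-1)^j C(5,j)(7-j)!
= C(5,0)·7! - C(5,1)·6! + C(5,2)·5! - C(5,3)·4! + C(5,4)·3! - C(5,5)·2!
= 5040 - 3600 + 1200 - 240 + 30 - 2
= 2428

2428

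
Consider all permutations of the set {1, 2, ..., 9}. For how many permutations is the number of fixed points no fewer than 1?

229384

# with exactly i fixed is C(9,i)·!(9-i); sum over i=1..9:
  i=1: C(9,1)·!8 = 9·14833 = 133497
  i=2: C(9,2)·!7 = 36·1854 = 66744
  i=3: C(9,3)·!6 = 84·265 = 22260
  i=4: C(9,4)·!5 = 126·44 = 5544
  i=5: C(9,5)·!4 = 126·9 = 1134
  i=6: C(9,6)·!3 = 84·2 = 168
  i=7: C(9,7)·!2 = 36·1 = 36
  i=8: C(9,8)·!1 = 9·0 = 0
  i=9: C(9,9)·!0 = 1·1 = 1
Total = 229384.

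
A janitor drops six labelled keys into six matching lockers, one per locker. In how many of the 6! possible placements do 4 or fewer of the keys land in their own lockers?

719

Sum C(6,i)·!(6-i) for i = 0..4:
  i=0: C(6,0)·!6 = 1·265 = 265
  i=1: C(6,1)·!5 = 6·44 = 264
  i=2: C(6,2)·!4 = 15·9 = 135
  i=3: C(6,3)·!3 = 20·2 = 40
  i=4: C(6,4)·!2 = 15·1 = 15
Total = 719.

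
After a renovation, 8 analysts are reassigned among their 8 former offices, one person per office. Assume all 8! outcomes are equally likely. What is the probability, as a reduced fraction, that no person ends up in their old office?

2119/5760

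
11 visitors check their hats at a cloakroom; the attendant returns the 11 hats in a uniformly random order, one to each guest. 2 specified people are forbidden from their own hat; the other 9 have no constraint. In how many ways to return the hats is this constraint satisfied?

33022080

Inclusion-exclusion on the 2 forbidden self-matches:
Σ_{j=0}^{2} (-1)^j C(2,j)(11-j)!
= C(2,0)·11! - C(2,1)·10! + C(2,2)·9!
= 39916800 - 7257600 + 362880
= 33022080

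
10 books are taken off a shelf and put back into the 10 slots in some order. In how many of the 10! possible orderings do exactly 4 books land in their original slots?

Pick the 4 fixed positions: C(10,4) = 210 ways.
The other 6 form a derangement: !6 = 265.
Total: 210 × 265 = 55650.

55650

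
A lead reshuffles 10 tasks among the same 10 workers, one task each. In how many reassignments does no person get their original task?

1334961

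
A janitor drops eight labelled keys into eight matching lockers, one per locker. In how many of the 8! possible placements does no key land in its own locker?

14833

The number of derangements of 8 is !8 = Σ_{k=0}^{8} (-1)^k·8!/k!
= 8! - 8!/1! + 8!/2! - 8!/3! + 8!/4! - 8!/5! + 8!/6! - 8!/7! + 8!/8!
= 40320 - 40320 + 20160 - 6720 + 1680 - 336 + 56 - 8 + 1
= 14833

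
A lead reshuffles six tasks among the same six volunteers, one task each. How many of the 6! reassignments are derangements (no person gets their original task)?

Recurrence: !6 = 6·!5 + (-1)^6.
!6 = 6·44 + 1 = 265

265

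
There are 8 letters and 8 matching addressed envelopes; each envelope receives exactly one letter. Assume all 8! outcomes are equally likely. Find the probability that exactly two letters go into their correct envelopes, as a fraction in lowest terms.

Favorable outcomes: C(8,2)·!6 = 28·265 = 7420.
Total outcomes: 8! = 40320.
Probability = 7420/40320 = 53/288.

53/288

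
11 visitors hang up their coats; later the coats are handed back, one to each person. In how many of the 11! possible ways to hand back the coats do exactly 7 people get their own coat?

Pick the 7 fixed positions: C(11,7) = 330 ways.
The other 4 form a derangement: !4 = 9.
Total: 330 × 9 = 2970.

2970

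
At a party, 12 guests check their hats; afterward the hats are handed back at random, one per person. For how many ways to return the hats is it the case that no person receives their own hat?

176214841

Recurrence: !12 = 11·(!11 + !10).
!12 = 11·(14684570 + 1334961) = 11·16019531 = 176214841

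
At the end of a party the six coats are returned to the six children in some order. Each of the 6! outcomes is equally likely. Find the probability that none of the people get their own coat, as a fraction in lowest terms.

Favorable outcomes: !6 = 265.
Total outcomes: 6! = 720.
Probability = 265/720 = 53/144.

53/144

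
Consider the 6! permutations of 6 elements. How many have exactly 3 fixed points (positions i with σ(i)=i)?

40

Choose which 3 of the 6 are fixed: C(6,3) = 20.
The remaining 3 must be deranged: !3 = 2.
Total: 20 × 2 = 40.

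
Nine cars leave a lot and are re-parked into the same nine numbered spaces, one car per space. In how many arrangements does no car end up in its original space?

133496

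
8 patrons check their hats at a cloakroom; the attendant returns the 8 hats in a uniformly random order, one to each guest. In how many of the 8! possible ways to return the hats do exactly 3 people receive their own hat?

Choose which 3 of the 8 are fixed: C(8,3) = 56.
The other 5 form a derangement: !5 = 44.
Total: 56 × 44 = 2464.

2464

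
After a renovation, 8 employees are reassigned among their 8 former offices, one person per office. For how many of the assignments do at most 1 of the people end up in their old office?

Sum C(8,i)·!(8-i) for i = 0..1:
  i=0: C(8,0)·!8 = 1·14833 = 14833
  i=1: C(8,1)·!7 = 8·1854 = 14832
Total = 29665.

29665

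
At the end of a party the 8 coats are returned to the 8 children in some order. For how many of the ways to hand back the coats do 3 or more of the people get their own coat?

3235

Sum C(8,i)·!(8-i) for i = 3..8:
  i=3: C(8,3)·!5 = 56·44 = 2464
  i=4: C(8,4)·!4 = 70·9 = 630
  i=5: C(8,5)·!3 = 56·2 = 112
  i=6: C(8,6)·!2 = 28·1 = 28
  i=7: C(8,7)·!1 = 8·0 = 0
  i=8: C(8,8)·!0 = 1·1 = 1
Total = 3235.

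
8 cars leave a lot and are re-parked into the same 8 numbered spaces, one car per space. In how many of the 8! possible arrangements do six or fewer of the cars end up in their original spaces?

Sum C(8,i)·!(8-i) for i = 0..6:
  i=0: C(8,0)·!8 = 1·14833 = 14833
  i=1: C(8,1)·!7 = 8·1854 = 14832
  i=2: C(8,2)·!6 = 28·265 = 7420
  i=3: C(8,3)·!5 = 56·44 = 2464
  i=4: C(8,4)·!4 = 70·9 = 630
  i=5: C(8,5)·!3 = 56·2 = 112
  i=6: C(8,6)·!2 = 28·1 = 28
Total = 40319.

40319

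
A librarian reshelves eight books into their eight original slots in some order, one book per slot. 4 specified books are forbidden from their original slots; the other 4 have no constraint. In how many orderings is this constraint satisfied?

24024

Let A_j be the event that the j-th constrained one is fixed. By inclusion-exclusion over the 4 events:
Σ_{j=0}^{4} (-1)^j C(4,j)(8-j)!
= C(4,0)·8! - C(4,1)·7! + C(4,2)·6! - C(4,3)·5! + C(4,4)·4!
= 40320 - 20160 + 4320 - 480 + 24
= 24024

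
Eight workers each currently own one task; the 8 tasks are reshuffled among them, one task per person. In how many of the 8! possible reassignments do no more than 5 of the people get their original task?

40291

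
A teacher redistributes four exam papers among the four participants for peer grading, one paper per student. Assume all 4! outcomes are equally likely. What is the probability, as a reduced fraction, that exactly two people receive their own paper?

1/4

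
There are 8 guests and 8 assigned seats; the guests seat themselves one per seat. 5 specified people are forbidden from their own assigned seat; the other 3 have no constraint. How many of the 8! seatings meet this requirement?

21234

Inclusion-exclusion on the 5 forbidden self-matches:
Σ_{j=0}^{5} (-1)^j C(5,j)(8-j)!
= C(5,0)·8! - C(5,1)·7! + C(5,2)·6! - C(5,3)·5! + C(5,4)·4! - C(5,5)·3!
= 40320 - 25200 + 7200 - 1200 + 120 - 6
= 21234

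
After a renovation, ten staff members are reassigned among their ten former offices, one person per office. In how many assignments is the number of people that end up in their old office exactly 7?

240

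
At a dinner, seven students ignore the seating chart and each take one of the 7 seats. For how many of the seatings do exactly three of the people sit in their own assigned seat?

Choose which 3 of the 7 are fixed: C(7,3) = 35.
The other 4 form a derangement: !4 = 9.
Total: 35 × 9 = 315.

315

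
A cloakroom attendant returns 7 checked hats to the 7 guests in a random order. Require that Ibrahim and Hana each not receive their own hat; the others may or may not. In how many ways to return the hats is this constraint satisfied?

Inclusion-exclusion on the 2 forbidden self-matches:
Σ_{j=0}^{2} (-1)^j C(2,j)(7-j)!
= C(2,0)·7! - C(2,1)·6! + C(2,2)·5!
= 5040 - 1440 + 120
= 3720

3720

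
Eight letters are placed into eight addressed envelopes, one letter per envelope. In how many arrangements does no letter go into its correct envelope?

14833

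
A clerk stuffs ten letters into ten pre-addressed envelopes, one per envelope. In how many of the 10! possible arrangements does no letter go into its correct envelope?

1334961

The subfactorial !10 = [10!/e] (nearest integer).
10! = 3628800, and 3628800/e ≈ 1334960.92, so !10 = 1334961.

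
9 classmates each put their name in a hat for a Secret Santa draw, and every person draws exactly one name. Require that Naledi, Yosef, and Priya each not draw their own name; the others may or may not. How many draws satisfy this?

256320

Let A_j be the event that the j-th constrained one is fixed. By inclusion-exclusion over the 3 events:
Σ_{j=0}^{3} (-1)^j C(3,j)(9-j)!
= C(3,0)·9! - C(3,1)·8! + C(3,2)·7! - C(3,3)·6!
= 362880 - 120960 + 15120 - 720
= 256320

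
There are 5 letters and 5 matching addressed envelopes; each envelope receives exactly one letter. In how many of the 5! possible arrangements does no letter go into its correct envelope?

Use !n = n·!(n-1) + (-1)^n.
!5 = 5·9 - 1 = 44

44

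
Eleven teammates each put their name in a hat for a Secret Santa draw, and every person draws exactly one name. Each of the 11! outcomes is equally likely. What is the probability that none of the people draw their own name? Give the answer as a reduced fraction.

1468457/3991680

Favorable outcomes: !11 = 14684570.
Total outcomes: 11! = 39916800.
Probability = 14684570/39916800 = 1468457/3991680.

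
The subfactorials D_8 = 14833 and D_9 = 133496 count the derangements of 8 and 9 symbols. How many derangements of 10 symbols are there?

D_10 = (10-1)·(D_9 + D_8) = 9·(133496 + 14833) = 9·148329 = 1334961.

1334961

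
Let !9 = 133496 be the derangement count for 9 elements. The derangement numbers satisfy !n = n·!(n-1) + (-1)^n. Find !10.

1334961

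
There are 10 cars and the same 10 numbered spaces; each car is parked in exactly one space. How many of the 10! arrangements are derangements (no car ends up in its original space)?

The subfactorial !10 = [10!/e] (nearest integer).
10! = 3628800, and 3628800/e ≈ 1334960.92, so !10 = 1334961.

1334961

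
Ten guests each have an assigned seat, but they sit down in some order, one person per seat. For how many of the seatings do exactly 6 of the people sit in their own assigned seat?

Pick the 6 fixed positions: C(10,6) = 210 ways.
The other 4 form a derangement: !4 = 9.
Total: 210 × 9 = 1890.

1890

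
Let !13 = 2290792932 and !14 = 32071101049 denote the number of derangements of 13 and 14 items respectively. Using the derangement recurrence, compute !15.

481066515734

!15 = (15-1)·(!14 + !13) = 14·(32071101049 + 2290792932) = 14·34361893981 = 481066515734.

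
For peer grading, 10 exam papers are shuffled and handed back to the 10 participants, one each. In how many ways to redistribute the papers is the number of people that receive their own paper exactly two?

Pick the 2 fixed positions: C(10,2) = 45 ways.
The remaining 8 must be deranged: !8 = 14833.
Total: 45 × 14833 = 667485.

667485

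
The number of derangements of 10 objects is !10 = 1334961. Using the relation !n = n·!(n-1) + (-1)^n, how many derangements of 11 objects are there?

14684570

!11 = 11·1334961 - 1 = 14684570.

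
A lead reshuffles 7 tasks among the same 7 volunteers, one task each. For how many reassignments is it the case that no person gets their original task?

By inclusion-exclusion, !7 = Σ (-1)^k · 7!/k! for k=0..7
= 7! - 7!/1! + 7!/2! - 7!/3! + 7!/4! - 7!/5! + 7!/6! - 7!/7!
= 5040 - 5040 + 2520 - 840 + 210 - 42 + 7 - 1
= 1854

1854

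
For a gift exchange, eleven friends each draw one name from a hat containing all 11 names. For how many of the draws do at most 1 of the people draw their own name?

# with exactly i fixed is C(11,i)·!(11-i); sum over i=0..1:
  i=0: C(11,0)·!11 = 1·14684570 = 14684570
  i=1: C(11,1)·!10 = 11·1334961 = 14684571
Total = 29369141.

29369141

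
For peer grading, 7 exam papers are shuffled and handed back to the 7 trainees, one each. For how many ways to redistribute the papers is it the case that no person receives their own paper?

1854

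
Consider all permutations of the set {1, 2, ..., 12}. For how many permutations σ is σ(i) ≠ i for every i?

Recurrence: !12 = 11·(!11 + !10).
!12 = 11·(14684570 + 1334961) = 11·16019531 = 176214841

176214841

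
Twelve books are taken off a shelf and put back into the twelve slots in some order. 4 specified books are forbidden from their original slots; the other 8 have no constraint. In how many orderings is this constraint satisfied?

339696000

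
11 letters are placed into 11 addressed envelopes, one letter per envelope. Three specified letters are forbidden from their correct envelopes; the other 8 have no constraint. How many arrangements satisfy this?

Let A_j be the event that the j-th constrained one is fixed. By inclusion-exclusion over the 3 events:
Σ_{j=0}^{3} (-1)^j C(3,j)(11-j)!
= C(3,0)·11! - C(3,1)·10! + C(3,2)·9! - C(3,3)·8!
= 39916800 - 10886400 + 1088640 - 40320
= 30078720

30078720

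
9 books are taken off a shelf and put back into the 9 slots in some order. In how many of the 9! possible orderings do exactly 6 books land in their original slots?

Choose which 6 of the 9 are fixed: C(9,6) = 84.
The other 3 form a derangement: !3 = 2.
Total: 84 × 2 = 168.

168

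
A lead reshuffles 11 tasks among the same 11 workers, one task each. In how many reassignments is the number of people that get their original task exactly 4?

611820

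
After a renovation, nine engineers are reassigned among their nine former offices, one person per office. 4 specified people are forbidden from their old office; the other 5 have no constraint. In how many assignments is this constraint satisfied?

229080

Let A_j be the event that the j-th constrained one is fixed. By inclusion-exclusion over the 4 events:
Σ_{j=0}^{4} (-1)^j C(4,j)(9-j)!
= C(4,0)·9! - C(4,1)·8! + C(4,2)·7! - C(4,3)·6! + C(4,4)·5!
= 362880 - 161280 + 30240 - 2880 + 120
= 229080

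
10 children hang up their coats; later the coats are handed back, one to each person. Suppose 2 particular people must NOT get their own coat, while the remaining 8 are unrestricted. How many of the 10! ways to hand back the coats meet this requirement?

2943360

Let A_j be the event that the j-th constrained one is fixed. By inclusion-exclusion over the 2 events:
Σ_{j=0}^{2} (-1)^j C(2,j)(10-j)!
= C(2,0)·10! - C(2,1)·9! + C(2,2)·8!
= 3628800 - 725760 + 40320
= 2943360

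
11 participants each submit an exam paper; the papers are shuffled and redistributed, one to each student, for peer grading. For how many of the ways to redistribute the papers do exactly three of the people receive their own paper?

Pick the 3 fixed positions: C(11,3) = 165 ways.
The remaining 8 must be deranged: !8 = 14833.
Total: 165 × 14833 = 2447445.

2447445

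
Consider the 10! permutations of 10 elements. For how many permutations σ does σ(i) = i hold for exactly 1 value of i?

1334960

Pick the single fixed position: C(10,1) = 10 ways.
The remaining 9 must be deranged: !9 = 133496.
Total: 10 × 133496 = 1334960.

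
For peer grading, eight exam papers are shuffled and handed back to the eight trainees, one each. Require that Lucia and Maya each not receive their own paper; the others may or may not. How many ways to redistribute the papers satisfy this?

Let A_j be the event that the j-th constrained one is fixed. By inclusion-exclusion over the 2 events:
Σ_{j=0}^{2} (-1)^j C(2,j)(8-j)!
= C(2,0)·8! - C(2,1)·7! + C(2,2)·6!
= 40320 - 10080 + 720
= 30960

30960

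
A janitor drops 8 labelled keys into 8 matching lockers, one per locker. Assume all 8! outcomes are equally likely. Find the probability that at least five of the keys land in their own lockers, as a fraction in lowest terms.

Favorable outcomes: Σ_{i≥5} C(8,i)·!(8-i) = 56·2 + 28·1 + 8·0 + 1·1 = 141.
Total outcomes: 8! = 40320.
Probability = 141/40320 = 47/13440.

47/13440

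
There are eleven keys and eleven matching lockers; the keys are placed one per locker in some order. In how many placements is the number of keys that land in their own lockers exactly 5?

Choose which 5 of the 11 are fixed: C(11,5) = 462.
The other 6 form a derangement: !6 = 265.
Total: 462 × 265 = 122430.

122430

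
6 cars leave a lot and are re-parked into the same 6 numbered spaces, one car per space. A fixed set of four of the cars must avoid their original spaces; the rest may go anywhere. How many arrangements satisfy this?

362

Let A_j be the event that the j-th constrained one is fixed. By inclusion-exclusion over the 4 events:
Σ_{j=0}^{4} (-1)^j C(4,j)(6-j)!
= C(4,0)·6! - C(4,1)·5! + C(4,2)·4! - C(4,3)·3! + C(4,4)·2!
= 720 - 480 + 144 - 24 + 2
= 362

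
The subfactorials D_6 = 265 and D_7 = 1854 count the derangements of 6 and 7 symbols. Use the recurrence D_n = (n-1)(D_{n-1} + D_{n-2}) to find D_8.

D_8 = (8-1)·(D_7 + D_6) = 7·(1854 + 265) = 7·2119 = 14833.

14833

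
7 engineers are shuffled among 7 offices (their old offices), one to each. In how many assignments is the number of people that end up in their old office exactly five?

Choose which 5 of the 7 are fixed: C(7,5) = 21.
The remaining 2 must be deranged: !2 = 1.
Total: 21 × 1 = 21.

21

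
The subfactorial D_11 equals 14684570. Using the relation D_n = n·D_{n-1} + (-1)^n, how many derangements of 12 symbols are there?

D_12 = 12·14684570 + 1 = 176214841.

176214841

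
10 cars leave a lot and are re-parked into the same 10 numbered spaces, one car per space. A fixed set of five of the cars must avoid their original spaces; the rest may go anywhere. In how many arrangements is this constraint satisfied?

2170680

Let A_j be the event that the j-th constrained one is fixed. By inclusion-exclusion over the 5 events:
Σ_{j=0}^{5} (-1)^j C(5,j)(10-j)!
= C(5,0)·10! - C(5,1)·9! + C(5,2)·8! - C(5,3)·7! + C(5,4)·6! - C(5,5)·5!
= 3628800 - 1814400 + 403200 - 50400 + 3600 - 120
= 2170680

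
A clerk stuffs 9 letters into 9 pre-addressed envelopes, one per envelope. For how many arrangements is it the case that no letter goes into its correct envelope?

133496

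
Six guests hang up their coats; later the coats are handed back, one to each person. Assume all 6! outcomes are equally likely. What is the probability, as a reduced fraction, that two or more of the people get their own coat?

191/720

Favorable outcomes: Σ_{i≥2} C(6,i)·!(6-i) = 15·9 + 20·2 + 15·1 + 6·0 + 1·1 = 191.
Total outcomes: 6! = 720.
Probability = 191/720 = 191/720.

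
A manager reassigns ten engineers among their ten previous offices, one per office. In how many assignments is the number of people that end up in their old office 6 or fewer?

3628514

Sum C(10,i)·!(10-i) for i = 0..6:
  i=0: C(10,0)·!10 = 1·1334961 = 1334961
  i=1: C(10,1)·!9 = 10·133496 = 1334960
  i=2: C(10,2)·!8 = 45·14833 = 667485
  i=3: C(10,3)·!7 = 120·1854 = 222480
  i=4: C(10,4)·!6 = 210·265 = 55650
  i=5: C(10,5)·!5 = 252·44 = 11088
  i=6: C(10,6)·!4 = 210·9 = 1890
Total = 3628514.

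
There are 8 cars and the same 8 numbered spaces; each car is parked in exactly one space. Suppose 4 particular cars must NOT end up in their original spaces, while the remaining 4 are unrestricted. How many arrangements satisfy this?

Let A_j be the event that the j-th constrained one is fixed. By inclusion-exclusion over the 4 events:
Σ_{j=0}^{4} (-1)^j C(4,j)(8-j)!
= C(4,0)·8! - C(4,1)·7! + C(4,2)·6! - C(4,3)·5! + C(4,4)·4!
= 40320 - 20160 + 4320 - 480 + 24
= 24024

24024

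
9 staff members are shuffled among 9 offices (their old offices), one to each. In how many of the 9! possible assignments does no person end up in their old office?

133496

The number of derangements of 9 is !9 = Σ_{k=0}^{9} (-1)^k·9!/k!
= 9! - 9!/1! + 9!/2! - 9!/3! + 9!/4! - 9!/5! + 9!/6! - 9!/7! + 9!/8! - 9!/9!
= 362880 - 362880 + 181440 - 60480 + 15120 - 3024 + 504 - 72 + 9 - 1
= 133496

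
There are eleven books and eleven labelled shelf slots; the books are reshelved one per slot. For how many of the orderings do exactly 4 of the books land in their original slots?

611820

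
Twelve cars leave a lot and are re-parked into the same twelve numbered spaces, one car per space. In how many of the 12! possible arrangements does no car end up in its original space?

The subfactorial !12 = [12!/e] (nearest integer).
12! = 479001600, and 479001600/e ≈ 176214840.93, so !12 = 176214841.

176214841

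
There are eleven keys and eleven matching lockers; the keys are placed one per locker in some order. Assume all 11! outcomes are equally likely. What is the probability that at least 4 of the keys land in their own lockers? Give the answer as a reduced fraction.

Favorable outcomes: Σ_{i≥4} C(11,i)·!(11-i) = 330·1854 + 462·265 + 462·44 + 330·9 + 165·2 + 55·1 + 11·0 + 1·1 = 757934.
Total outcomes: 11! = 39916800.
Probability = 757934/39916800 = 378967/19958400.

378967/19958400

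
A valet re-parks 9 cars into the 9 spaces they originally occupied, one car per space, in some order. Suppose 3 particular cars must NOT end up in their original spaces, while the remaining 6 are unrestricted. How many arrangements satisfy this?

Let A_j be the event that the j-th constrained one is fixed. By inclusion-exclusion over the 3 events:
Σ_{j=0}^{3} (-1)^j C(3,j)(9-j)!
= C(3,0)·9! - C(3,1)·8! + C(3,2)·7! - C(3,3)·6!
= 362880 - 120960 + 15120 - 720
= 256320

256320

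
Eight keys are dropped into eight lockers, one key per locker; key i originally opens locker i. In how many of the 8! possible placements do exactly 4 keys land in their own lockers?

630

Pick the 4 fixed positions: C(8,4) = 70 ways.
The other 4 form a derangement: !4 = 9.
Total: 70 × 9 = 630.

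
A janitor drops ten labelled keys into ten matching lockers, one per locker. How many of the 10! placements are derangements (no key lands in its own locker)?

1334961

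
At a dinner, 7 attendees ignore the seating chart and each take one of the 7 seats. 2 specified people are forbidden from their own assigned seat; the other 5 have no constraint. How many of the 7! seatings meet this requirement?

Let A_j be the event that the j-th constrained one is fixed. By inclusion-exclusion over the 2 events:
Σ_{j=0}^{2} (-1)^j C(2,j)(7-j)!
= C(2,0)·7! - C(2,1)·6! + C(2,2)·5!
= 5040 - 1440 + 120
= 3720

3720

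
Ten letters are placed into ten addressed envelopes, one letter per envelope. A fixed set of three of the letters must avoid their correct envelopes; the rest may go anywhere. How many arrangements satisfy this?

2656080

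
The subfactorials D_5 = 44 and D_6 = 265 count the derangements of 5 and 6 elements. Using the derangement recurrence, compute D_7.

1854

D_7 = (7-1)·(D_6 + D_5) = 6·(265 + 44) = 6·309 = 1854.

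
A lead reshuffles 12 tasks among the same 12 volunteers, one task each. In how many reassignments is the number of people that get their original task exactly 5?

1468368

Choose which 5 of the 12 are fixed: C(12,5) = 792.
The other 7 form a derangement: !7 = 1854.
Total: 792 × 1854 = 1468368.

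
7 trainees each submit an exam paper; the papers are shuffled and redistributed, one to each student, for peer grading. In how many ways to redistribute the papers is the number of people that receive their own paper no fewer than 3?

407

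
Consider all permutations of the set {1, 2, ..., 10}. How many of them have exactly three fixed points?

222480

Pick the 3 fixed positions: C(10,3) = 120 ways.
The remaining 7 must be deranged: !7 = 1854.
Total: 120 × 1854 = 222480.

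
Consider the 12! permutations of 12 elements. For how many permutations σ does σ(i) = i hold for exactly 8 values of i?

Choose which 8 of the 12 are fixed: C(12,8) = 495.
The other 4 form a derangement: !4 = 9.
Total: 495 × 9 = 4455.

4455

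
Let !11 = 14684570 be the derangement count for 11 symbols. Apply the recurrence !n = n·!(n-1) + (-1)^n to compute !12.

176214841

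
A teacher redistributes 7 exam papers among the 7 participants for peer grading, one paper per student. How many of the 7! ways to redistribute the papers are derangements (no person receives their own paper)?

1854

By inclusion-exclusion, !7 = Σ (-1)^k · 7!/k! for k=0..7
= 7! - 7!/1! + 7!/2! - 7!/3! + 7!/4! - 7!/5! + 7!/6! - 7!/7!
= 5040 - 5040 + 2520 - 840 + 210 - 42 + 7 - 1
= 1854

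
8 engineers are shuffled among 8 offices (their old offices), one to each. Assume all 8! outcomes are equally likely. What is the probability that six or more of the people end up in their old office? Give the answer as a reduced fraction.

29/40320

Favorable outcomes: Σ_{i≥6} C(8,i)·!(8-i) = 28·1 + 8·0 + 1·1 = 29.
Total outcomes: 8! = 40320.
Probability = 29/40320 = 29/40320.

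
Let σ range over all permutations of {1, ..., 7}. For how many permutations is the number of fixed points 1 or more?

3186

Sum C(7,i)·!(7-i) for i = 1..7:
  i=1: C(7,1)·!6 = 7·265 = 1855
  i=2: C(7,2)·!5 = 21·44 = 924
  i=3: C(7,3)·!4 = 35·9 = 315
  i=4: C(7,4)·!3 = 35·2 = 70
  i=5: C(7,5)·!2 = 21·1 = 21
  i=6: C(7,6)·!1 = 7·0 = 0
  i=7: C(7,7)·!0 = 1·1 = 1
Total = 3186.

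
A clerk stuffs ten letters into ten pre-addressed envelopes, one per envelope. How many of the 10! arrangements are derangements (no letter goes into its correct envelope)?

1334961

Use !n = (n-1)(!(n-1) + !(n-2)).
!10 = 9·(133496 + 14833) = 9·148329 = 1334961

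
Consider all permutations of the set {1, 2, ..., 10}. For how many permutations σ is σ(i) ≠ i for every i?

1334961

Use !n = n·!(n-1) + (-1)^n.
!10 = 10·133496 + 1 = 1334961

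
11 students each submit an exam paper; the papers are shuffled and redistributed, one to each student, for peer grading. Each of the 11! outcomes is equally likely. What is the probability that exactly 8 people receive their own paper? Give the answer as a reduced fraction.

Favorable outcomes: C(11,8)·!3 = 165·2 = 330.
Total outcomes: 11! = 39916800.
Probability = 330/39916800 = 1/120960.

1/120960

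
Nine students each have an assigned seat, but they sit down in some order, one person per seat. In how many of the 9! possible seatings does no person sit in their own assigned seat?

133496

!9 is the nearest integer to 9!/e.
9! = 362880, and 362880/e ≈ 133496.09, so !9 = 133496.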